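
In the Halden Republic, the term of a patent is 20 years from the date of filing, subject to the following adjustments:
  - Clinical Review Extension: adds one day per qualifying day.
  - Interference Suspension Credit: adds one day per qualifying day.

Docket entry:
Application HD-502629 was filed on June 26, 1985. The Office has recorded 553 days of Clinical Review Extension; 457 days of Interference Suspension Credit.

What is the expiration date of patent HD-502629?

2008-04-01

Base term: filing date + 20 years → 26 June 2005.
Clinical Review Extension: +553 days → 31 December 2006.
Interference Suspension Credit: +457 days → 1 April 2008.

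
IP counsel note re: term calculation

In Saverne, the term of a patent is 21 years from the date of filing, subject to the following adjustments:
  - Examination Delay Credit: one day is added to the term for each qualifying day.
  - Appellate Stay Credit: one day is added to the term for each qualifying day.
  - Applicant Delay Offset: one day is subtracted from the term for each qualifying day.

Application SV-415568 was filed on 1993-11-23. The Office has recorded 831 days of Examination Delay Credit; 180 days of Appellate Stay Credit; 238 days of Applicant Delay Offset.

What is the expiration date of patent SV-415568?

2017-01-04

Base term: filing date + 21 years → 23 November 2014.
Examination Delay Credit: +831 days → 3 March 2017.
Appellate Stay Credit: +180 days → 30 August 2017.
Applicant Delay Offset: −238 days → 4 January 2017.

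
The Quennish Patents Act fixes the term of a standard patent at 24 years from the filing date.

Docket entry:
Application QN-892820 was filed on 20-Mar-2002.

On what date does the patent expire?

2026-03-20

Filing date + 24 years → 20 March 2026.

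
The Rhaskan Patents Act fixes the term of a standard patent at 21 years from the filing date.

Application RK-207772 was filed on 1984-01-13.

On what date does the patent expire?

Filing date + 21 years → 13 January 2005.

2005-01-13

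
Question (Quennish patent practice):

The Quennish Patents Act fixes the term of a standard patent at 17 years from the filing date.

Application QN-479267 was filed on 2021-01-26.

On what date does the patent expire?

Filing date + 17 years → 26 January 2038.

January 26, 2038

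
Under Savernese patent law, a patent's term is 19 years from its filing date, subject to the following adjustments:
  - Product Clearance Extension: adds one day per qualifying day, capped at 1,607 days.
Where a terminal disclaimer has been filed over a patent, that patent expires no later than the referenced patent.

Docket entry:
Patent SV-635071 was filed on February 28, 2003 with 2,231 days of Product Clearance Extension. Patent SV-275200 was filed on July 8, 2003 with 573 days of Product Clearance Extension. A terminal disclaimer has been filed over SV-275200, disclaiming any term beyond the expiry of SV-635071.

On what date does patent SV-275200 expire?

Natural term of SV-275200:
  Base: filing + 19 years → 8 July 2022.
  Product Clearance Extension: 573 days (within the 1607-day cap) → +573 days → 1 February 2024.
Expiry of referenced patent SV-635071:
  Base: filing + 19 years → 28 February 2022.
  Product Clearance Extension: 2231 days claimed exceeds the 1607-day cap, so +1607 days → 24 July 2026.
Terminal disclaimer: SV-275200 expires on the earlier of 1 February 2024 and 24 July 2026.

2024-02-01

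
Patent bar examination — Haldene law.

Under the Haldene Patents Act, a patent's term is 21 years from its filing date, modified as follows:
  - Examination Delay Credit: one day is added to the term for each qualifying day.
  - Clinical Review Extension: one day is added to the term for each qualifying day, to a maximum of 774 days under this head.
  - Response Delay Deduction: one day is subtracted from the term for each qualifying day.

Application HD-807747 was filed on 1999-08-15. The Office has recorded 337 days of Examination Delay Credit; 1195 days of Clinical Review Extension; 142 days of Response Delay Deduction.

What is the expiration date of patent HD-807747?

April 11, 2023

Base term: filing date + 21 years → 15 August 2020.
Examination Delay Credit: +337 days → 18 July 2021.
Clinical Review Extension: 1195 days claimed exceeds the 774-day cap, so +774 days → 31 August 2023.
Response Delay Deduction: −142 days → 11 April 2023.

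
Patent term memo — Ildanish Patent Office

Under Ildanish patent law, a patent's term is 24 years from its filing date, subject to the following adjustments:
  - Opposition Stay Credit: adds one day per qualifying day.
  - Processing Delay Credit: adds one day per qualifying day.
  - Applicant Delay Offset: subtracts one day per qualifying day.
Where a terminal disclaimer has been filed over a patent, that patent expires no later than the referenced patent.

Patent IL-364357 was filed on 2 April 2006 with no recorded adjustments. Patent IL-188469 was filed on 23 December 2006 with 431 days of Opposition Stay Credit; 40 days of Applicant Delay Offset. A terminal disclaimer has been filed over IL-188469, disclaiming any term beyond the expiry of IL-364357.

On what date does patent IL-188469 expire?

April 2, 2030

Natural term of IL-188469:
  Base: filing + 24 years → 23 December 2030.
  Opposition Stay Credit: +431 days → 27 February 2032.
  Applicant Delay Offset: −40 days → 18 January 2032.
Expiry of referenced patent IL-364357:
  Base: filing + 24 years → 2 April 2030.
Terminal disclaimer: IL-188469 expires on the earlier of 18 January 2032 and 2 April 2030.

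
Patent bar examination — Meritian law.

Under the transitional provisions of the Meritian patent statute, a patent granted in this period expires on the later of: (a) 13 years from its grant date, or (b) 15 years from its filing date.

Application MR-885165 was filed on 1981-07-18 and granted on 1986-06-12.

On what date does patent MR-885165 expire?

June 12, 1999

(a) grant + 13 years → 12 June 1999.
(b) filing + 15 years → 18 July 1996.
Later of the two: 12 June 1999.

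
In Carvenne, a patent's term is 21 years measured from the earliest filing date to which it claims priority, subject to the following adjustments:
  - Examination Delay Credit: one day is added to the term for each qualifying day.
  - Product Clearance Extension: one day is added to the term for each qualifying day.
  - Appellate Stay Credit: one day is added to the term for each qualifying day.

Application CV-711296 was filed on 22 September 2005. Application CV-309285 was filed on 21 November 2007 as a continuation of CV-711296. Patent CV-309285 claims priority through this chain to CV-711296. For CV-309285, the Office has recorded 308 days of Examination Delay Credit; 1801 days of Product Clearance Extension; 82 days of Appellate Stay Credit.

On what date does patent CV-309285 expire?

Earliest priority filing: 22 September 2005.
Base term: 22 September 2005 + 21 years → 22 September 2026.
Examination Delay Credit: +308 days → 27 July 2027.
Product Clearance Extension: +1801 days → 1 July 2032.
Appellate Stay Credit: +82 days → 21 September 2032.

September 21, 2032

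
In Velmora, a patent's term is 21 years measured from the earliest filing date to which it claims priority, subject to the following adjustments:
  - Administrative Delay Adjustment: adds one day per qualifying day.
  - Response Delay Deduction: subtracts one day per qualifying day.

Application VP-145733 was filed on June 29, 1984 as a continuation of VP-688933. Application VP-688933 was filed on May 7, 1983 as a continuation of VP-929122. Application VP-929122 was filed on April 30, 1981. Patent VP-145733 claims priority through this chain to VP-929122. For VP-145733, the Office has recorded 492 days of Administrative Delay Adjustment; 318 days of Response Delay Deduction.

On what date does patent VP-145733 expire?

2002-10-21

Earliest priority filing: 30 April 1981.
Base term: 30 April 1981 + 21 years → 30 April 2002.
Administrative Delay Adjustment: +492 days → 4 September 2003.
Response Delay Deduction: −318 days → 21 October 2002.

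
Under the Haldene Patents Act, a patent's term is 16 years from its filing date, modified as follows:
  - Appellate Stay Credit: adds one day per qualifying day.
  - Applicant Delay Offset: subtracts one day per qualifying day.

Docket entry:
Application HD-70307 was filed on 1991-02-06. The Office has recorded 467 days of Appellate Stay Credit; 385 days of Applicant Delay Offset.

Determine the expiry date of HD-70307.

2007-04-29

Base term: filing date + 16 years → 6 February 2007.
Appellate Stay Credit: +467 days → 18 May 2008.
Applicant Delay Offset: −385 days → 29 April 2007.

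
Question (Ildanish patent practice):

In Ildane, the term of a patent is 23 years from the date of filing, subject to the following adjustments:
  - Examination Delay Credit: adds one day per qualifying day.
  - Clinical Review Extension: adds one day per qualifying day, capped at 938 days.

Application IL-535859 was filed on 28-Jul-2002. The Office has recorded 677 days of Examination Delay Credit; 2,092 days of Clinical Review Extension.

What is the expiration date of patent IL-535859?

2029-12-29

Base term: filing date + 23 years → 28 July 2025.
Examination Delay Credit: +677 days → 5 June 2027.
Clinical Review Extension: 2092 days claimed exceeds the 938-day cap, so +938 days → 29 December 2029.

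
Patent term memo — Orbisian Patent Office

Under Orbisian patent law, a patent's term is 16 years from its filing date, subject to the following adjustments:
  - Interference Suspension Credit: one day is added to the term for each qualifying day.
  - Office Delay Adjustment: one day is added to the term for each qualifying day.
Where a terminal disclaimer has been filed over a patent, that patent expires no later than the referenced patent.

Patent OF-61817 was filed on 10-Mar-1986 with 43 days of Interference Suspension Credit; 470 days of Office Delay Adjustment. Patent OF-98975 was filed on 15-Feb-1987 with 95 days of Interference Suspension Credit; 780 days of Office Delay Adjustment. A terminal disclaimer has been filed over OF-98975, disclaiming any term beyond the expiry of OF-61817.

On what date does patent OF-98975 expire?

Natural term of OF-98975:
  Base: filing + 16 years → 15 February 2003.
  Interference Suspension Credit: +95 days → 21 May 2003.
  Office Delay Adjustment: +780 days → 9 July 2005.
Expiry of referenced patent OF-61817:
  Base: filing + 16 years → 10 March 2002.
  Interference Suspension Credit: +43 days → 22 April 2002.
  Office Delay Adjustment: +470 days → 5 August 2003.
Terminal disclaimer: OF-98975 expires on the earlier of 9 July 2005 and 5 August 2003.

2003-08-05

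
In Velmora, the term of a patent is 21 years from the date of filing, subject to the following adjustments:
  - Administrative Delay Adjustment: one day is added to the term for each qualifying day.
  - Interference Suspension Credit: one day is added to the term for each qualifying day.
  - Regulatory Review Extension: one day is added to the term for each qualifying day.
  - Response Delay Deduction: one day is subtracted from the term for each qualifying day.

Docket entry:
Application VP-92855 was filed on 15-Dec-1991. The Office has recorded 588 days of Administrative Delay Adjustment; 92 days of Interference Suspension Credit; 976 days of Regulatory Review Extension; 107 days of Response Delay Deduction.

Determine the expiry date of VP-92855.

March 13, 2017

Base term: filing date + 21 years → 15 December 2012.
Administrative Delay Adjustment: +588 days → 26 July 2014.
Interference Suspension Credit: +92 days → 26 October 2014.
Regulatory Review Extension: +976 days → 28 June 2017.
Response Delay Deduction: −107 days → 13 March 2017.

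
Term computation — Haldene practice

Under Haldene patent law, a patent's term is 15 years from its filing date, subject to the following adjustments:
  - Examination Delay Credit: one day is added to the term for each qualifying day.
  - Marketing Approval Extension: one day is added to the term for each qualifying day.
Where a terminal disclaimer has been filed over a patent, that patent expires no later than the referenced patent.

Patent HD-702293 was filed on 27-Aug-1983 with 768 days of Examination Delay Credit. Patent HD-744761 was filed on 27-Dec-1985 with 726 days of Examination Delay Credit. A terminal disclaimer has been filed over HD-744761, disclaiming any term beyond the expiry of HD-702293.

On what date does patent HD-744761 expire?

Natural term of HD-744761:
  Base: filing + 15 years → 27 December 2000.
  Examination Delay Credit: +726 days → 23 December 2002.
Expiry of referenced patent HD-702293:
  Base: filing + 15 years → 27 August 1998.
  Examination Delay Credit: +768 days → 3 October 2000.
Terminal disclaimer: HD-744761 expires on the earlier of 23 December 2002 and 3 October 2000.

October 3, 2000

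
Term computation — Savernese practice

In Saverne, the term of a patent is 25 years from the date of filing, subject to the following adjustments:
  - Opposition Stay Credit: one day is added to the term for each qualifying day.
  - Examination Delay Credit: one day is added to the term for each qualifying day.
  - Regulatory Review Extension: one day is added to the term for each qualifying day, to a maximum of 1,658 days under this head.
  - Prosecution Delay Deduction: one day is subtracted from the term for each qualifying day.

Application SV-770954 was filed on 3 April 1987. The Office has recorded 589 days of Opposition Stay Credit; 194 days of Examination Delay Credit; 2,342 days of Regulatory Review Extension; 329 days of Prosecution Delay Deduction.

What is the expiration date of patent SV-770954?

2018-01-14

Base term: filing date + 25 years → 3 April 2012.
Opposition Stay Credit: +589 days → 13 November 2013.
Examination Delay Credit: +194 days → 26 May 2014.
Regulatory Review Extension: 2342 days claimed exceeds the 1658-day cap, so +1658 days → 9 December 2018.
Prosecution Delay Deduction: −329 days → 14 January 2018.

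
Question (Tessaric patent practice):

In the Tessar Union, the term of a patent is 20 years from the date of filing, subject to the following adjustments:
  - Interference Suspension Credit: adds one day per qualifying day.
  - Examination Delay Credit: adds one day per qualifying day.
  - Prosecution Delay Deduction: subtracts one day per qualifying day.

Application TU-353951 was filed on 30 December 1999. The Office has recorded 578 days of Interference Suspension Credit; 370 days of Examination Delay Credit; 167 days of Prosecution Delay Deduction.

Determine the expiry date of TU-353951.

Base term: filing date + 20 years → 30 December 2019.
Interference Suspension Credit: +578 days → 30 July 2021.
Examination Delay Credit: +370 days → 4 August 2022.
Prosecution Delay Deduction: −167 days → 18 February 2022.

2022-02-18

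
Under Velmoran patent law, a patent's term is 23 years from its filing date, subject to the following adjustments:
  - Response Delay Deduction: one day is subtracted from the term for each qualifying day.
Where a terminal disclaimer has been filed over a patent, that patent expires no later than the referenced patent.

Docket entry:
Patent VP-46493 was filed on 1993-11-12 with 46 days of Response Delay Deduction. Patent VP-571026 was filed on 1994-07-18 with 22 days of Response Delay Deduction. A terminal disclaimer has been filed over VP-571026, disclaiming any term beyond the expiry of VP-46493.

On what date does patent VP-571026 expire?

Natural term of VP-571026:
  Base: filing + 23 years → 18 July 2017.
  Response Delay Deduction: −22 days → 26 June 2017.
Expiry of referenced patent VP-46493:
  Base: filing + 23 years → 12 November 2016.
  Response Delay Deduction: −46 days → 27 September 2016.
Terminal disclaimer: VP-571026 expires on the earlier of 26 June 2017 and 27 September 2016.

2016-09-27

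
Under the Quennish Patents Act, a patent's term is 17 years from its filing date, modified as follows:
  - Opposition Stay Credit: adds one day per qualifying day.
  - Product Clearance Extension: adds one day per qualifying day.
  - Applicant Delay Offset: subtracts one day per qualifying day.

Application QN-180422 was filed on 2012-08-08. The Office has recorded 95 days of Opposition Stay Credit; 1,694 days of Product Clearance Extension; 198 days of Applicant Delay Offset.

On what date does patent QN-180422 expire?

2033-12-16

Base term: filing date + 17 years → 8 August 2029.
Opposition Stay Credit: +95 days → 11 November 2029.
Product Clearance Extension: +1694 days → 2 July 2034.
Applicant Delay Offset: −198 days → 16 December 2033.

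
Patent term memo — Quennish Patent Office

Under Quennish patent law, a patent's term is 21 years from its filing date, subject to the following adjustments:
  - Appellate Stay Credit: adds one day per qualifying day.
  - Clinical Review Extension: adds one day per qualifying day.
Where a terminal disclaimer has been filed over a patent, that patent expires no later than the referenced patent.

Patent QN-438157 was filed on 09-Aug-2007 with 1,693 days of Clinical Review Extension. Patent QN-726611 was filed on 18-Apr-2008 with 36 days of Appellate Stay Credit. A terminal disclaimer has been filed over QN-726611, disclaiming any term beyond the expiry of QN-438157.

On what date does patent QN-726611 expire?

Natural term of QN-726611:
  Base: filing + 21 years → 18 April 2029.
  Appellate Stay Credit: +36 days → 24 May 2029.
Expiry of referenced patent QN-438157:
  Base: filing + 21 years → 9 August 2028.
  Clinical Review Extension: +1693 days → 29 March 2033.
Terminal disclaimer: QN-726611 expires on the earlier of 24 May 2029 and 29 March 2033.

May 24, 2029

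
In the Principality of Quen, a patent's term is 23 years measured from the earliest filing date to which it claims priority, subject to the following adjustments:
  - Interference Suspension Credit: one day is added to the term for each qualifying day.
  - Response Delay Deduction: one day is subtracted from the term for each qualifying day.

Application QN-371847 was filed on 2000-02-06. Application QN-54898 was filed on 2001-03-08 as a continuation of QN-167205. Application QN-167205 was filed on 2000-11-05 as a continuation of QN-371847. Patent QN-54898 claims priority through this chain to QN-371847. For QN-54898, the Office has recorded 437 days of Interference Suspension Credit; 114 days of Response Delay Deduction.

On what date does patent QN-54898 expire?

Earliest priority filing: 6 February 2000.
Base term: 6 February 2000 + 23 years → 6 February 2023.
Interference Suspension Credit: +437 days → 18 April 2024.
Response Delay Deduction: −114 days → 26 December 2023.

December 26, 2023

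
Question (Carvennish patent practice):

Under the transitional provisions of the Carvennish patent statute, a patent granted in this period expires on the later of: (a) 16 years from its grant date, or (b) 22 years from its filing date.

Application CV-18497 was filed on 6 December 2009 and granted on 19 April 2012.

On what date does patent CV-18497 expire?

(a) grant + 16 years → 19 April 2028.
(b) filing + 22 years → 6 December 2031.
Later of the two: 6 December 2031.

December 6, 2031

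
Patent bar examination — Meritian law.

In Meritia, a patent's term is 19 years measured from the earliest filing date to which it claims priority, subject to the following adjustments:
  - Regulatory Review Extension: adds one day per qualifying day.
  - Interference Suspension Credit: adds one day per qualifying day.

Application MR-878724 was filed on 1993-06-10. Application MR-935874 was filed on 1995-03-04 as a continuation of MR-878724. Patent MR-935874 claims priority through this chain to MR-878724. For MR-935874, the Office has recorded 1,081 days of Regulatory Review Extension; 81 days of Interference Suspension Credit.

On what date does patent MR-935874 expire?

Earliest priority filing: 10 June 1993.
Base term: 10 June 1993 + 19 years → 10 June 2012.
Regulatory Review Extension: +1081 days → 27 May 2015.
Interference Suspension Credit: +81 days → 16 August 2015.

August 16, 2015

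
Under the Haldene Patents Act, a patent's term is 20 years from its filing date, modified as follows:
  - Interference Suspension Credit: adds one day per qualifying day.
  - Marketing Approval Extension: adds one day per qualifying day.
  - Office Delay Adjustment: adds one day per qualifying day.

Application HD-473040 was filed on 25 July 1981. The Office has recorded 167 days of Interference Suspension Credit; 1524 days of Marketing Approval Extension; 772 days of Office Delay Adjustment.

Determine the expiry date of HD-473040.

2008-04-22

Base term: filing date + 20 years → 25 July 2001.
Interference Suspension Credit: +167 days → 8 January 2002.
Marketing Approval Extension: +1524 days → 12 March 2006.
Office Delay Adjustment: +772 days → 22 April 2008.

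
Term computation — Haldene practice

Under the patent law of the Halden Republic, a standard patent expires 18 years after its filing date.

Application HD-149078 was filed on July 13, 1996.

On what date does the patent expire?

2014-07-13

Filing date + 18 years → 13 July 2014.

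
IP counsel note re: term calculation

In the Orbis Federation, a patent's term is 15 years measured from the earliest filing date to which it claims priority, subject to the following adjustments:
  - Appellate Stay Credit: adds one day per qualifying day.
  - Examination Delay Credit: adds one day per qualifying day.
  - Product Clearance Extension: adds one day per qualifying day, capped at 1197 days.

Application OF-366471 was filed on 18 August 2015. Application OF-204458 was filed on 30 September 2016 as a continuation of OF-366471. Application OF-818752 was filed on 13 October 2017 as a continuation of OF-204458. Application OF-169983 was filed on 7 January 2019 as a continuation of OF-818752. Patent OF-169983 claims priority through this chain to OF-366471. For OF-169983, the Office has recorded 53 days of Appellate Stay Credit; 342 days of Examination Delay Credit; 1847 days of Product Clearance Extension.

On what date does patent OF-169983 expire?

Earliest priority filing: 18 August 2015.
Base term: 18 August 2015 + 15 years → 18 August 2030.
Appellate Stay Credit: +53 days → 10 October 2030.
Examination Delay Credit: +342 days → 17 September 2031.
Product Clearance Extension: 1847 days claimed exceeds the 1197-day cap, so +1197 days → 27 December 2034.

2034-12-27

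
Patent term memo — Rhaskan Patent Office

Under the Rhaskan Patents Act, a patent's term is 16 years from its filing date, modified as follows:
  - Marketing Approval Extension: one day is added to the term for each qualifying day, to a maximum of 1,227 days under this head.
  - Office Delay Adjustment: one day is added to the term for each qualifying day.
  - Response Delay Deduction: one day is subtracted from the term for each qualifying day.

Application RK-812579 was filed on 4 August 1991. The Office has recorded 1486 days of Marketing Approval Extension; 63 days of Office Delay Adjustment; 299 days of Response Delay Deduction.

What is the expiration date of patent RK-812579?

April 21, 2010

Base term: filing date + 16 years → 4 August 2007.
Marketing Approval Extension: 1486 days claimed exceeds the 1227-day cap, so +1227 days → 13 December 2010.
Office Delay Adjustment: +63 days → 14 February 2011.
Response Delay Deduction: −299 days → 21 April 2010.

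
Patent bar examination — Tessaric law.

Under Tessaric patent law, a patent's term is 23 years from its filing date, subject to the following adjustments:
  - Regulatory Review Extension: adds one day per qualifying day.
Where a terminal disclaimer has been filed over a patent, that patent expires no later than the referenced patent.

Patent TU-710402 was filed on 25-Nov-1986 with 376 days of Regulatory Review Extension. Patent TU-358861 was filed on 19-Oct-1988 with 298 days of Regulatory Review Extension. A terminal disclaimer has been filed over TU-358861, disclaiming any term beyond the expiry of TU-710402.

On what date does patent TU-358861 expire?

Natural term of TU-358861:
  Base: filing + 23 years → 19 October 2011.
  Regulatory Review Extension: +298 days → 12 August 2012.
Expiry of referenced patent TU-710402:
  Base: filing + 23 years → 25 November 2009.
  Regulatory Review Extension: +376 days → 6 December 2010.
Terminal disclaimer: TU-358861 expires on the earlier of 12 August 2012 and 6 December 2010.

December 6, 2010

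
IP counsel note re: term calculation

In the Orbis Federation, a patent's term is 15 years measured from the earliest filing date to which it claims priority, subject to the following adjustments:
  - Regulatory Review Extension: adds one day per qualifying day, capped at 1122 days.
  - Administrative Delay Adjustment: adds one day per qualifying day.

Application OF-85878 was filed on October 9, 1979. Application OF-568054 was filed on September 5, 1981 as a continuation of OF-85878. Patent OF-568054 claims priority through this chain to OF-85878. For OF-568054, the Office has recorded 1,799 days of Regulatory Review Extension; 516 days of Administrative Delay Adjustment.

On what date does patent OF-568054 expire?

Earliest priority filing: 9 October 1979.
Base term: 9 October 1979 + 15 years → 9 October 1994.
Regulatory Review Extension: 1799 days claimed exceeds the 1122-day cap, so +1122 days → 4 November 1997.
Administrative Delay Adjustment: +516 days → 4 April 1999.

April 4, 1999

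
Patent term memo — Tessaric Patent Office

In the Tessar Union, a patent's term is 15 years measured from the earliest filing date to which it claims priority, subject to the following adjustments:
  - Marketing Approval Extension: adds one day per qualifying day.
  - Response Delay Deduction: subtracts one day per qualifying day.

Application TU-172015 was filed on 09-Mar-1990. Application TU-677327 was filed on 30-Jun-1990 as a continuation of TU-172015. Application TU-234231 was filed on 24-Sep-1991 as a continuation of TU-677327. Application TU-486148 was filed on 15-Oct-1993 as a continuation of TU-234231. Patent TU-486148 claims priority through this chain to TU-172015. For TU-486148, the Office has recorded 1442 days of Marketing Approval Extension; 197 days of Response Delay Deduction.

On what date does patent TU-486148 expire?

Earliest priority filing: 9 March 1990.
Base term: 9 March 1990 + 15 years → 9 March 2005.
Marketing Approval Extension: +1442 days → 18 February 2009.
Response Delay Deduction: −197 days → 5 August 2008.

August 5, 2008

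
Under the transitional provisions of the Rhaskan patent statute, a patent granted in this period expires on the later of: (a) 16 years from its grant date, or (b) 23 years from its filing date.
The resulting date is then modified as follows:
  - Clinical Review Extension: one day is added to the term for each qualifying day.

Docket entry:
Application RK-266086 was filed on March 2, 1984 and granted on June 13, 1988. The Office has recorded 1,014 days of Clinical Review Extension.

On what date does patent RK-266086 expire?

2009-12-10

(a) grant + 16 years → 13 June 2004.
(b) filing + 23 years → 2 March 2007.
Later of the two: 2 March 2007.
Clinical Review Extension: +1014 days → 10 December 2009.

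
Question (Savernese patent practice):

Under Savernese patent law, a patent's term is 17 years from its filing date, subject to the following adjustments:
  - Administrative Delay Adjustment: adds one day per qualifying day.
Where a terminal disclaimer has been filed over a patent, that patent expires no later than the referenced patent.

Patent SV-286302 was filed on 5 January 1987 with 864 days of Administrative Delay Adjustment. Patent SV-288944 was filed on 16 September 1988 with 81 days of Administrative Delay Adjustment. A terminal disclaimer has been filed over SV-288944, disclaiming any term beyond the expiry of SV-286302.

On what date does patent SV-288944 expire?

Natural term of SV-288944:
  Base: filing + 17 years → 16 September 2005.
  Administrative Delay Adjustment: +81 days → 6 December 2005.
Expiry of referenced patent SV-286302:
  Base: filing + 17 years → 5 January 2004.
  Administrative Delay Adjustment: +864 days → 18 May 2006.
Terminal disclaimer: SV-288944 expires on the earlier of 6 December 2005 and 18 May 2006.

2005-12-06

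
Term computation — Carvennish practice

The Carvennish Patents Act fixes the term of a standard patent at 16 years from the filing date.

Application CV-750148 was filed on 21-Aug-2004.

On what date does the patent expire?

2020-08-21

Filing date + 16 years → 21 August 2020.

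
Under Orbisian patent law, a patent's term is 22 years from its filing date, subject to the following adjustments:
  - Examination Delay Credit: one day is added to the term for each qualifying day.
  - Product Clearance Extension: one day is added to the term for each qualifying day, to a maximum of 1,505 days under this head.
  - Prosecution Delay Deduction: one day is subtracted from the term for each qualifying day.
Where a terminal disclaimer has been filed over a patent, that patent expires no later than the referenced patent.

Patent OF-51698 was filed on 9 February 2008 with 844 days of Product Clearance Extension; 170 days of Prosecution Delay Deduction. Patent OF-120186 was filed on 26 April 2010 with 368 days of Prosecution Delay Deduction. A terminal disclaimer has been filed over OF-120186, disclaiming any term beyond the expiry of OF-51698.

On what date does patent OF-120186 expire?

April 24, 2031

Natural term of OF-120186:
  Base: filing + 22 years → 26 April 2032.
  Prosecution Delay Deduction: −368 days → 24 April 2031.
Expiry of referenced patent OF-51698:
  Base: filing + 22 years → 9 February 2030.
  Product Clearance Extension: 844 days (within the 1505-day cap) → +844 days → 2 June 2032.
  Prosecution Delay Deduction: −170 days → 15 December 2031.
Terminal disclaimer: OF-120186 expires on the earlier of 24 April 2031 and 15 December 2031.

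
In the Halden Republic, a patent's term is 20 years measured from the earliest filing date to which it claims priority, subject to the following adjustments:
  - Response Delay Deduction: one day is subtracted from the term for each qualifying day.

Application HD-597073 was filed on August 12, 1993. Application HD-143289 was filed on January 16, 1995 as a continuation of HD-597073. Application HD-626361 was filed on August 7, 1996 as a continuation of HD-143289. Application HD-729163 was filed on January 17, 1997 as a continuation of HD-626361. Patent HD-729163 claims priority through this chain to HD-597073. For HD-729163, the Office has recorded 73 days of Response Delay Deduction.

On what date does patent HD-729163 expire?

May 31, 2013

Earliest priority filing: 12 August 1993.
Base term: 12 August 1993 + 20 years → 12 August 2013.
Response Delay Deduction: −73 days → 31 May 2013.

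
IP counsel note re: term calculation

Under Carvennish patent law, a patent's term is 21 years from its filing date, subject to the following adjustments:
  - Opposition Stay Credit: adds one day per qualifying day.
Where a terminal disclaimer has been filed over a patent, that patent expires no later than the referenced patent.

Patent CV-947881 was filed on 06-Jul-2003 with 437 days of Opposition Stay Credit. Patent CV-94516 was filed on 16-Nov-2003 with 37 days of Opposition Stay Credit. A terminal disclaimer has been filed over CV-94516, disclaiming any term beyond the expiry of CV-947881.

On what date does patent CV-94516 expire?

Natural term of CV-94516:
  Base: filing + 21 years → 16 November 2024.
  Opposition Stay Credit: +37 days → 23 December 2024.
Expiry of referenced patent CV-947881:
  Base: filing + 21 years → 6 July 2024.
  Opposition Stay Credit: +437 days → 16 September 2025.
Terminal disclaimer: CV-94516 expires on the earlier of 23 December 2024 and 16 September 2025.

2024-12-23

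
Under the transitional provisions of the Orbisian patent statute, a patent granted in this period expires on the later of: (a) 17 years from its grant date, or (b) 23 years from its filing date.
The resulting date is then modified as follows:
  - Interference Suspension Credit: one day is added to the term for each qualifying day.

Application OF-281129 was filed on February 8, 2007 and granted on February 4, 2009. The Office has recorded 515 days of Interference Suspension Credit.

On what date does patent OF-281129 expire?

(a) grant + 17 years → 4 February 2026.
(b) filing + 23 years → 8 February 2030.
Later of the two: 8 February 2030.
Interference Suspension Credit: +515 days → 8 July 2031.

2031-07-08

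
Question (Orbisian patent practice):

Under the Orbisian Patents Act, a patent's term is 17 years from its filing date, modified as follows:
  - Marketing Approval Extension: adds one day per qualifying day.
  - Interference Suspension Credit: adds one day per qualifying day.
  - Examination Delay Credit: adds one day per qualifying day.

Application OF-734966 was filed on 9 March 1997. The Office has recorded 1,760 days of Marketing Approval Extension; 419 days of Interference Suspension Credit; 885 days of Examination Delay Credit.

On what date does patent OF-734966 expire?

2022-07-29

Base term: filing date + 17 years → 9 March 2014.
Marketing Approval Extension: +1760 days → 2 January 2019.
Interference Suspension Credit: +419 days → 25 February 2020.
Examination Delay Credit: +885 days → 29 July 2022.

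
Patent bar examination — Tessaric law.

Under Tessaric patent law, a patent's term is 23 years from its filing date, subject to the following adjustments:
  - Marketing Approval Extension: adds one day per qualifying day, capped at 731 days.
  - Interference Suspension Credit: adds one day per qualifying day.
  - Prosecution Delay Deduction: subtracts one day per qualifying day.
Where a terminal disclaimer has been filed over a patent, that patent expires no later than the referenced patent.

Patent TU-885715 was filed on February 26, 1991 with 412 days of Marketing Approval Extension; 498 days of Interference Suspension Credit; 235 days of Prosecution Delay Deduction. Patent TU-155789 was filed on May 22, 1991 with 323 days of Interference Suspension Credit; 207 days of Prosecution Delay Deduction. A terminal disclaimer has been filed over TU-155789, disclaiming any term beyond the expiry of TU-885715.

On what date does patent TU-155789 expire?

2014-09-15

Natural term of TU-155789:
  Base: filing + 23 years → 22 May 2014.
  Interference Suspension Credit: +323 days → 10 April 2015.
  Prosecution Delay Deduction: −207 days → 15 September 2014.
Expiry of referenced patent TU-885715:
  Base: filing + 23 years → 26 February 2014.
  Marketing Approval Extension: 412 days (within the 731-day cap) → +412 days → 14 April 2015.
  Interference Suspension Credit: +498 days → 24 August 2016.
  Prosecution Delay Deduction: −235 days → 2 January 2016.
Terminal disclaimer: TU-155789 expires on the earlier of 15 September 2014 and 2 January 2016.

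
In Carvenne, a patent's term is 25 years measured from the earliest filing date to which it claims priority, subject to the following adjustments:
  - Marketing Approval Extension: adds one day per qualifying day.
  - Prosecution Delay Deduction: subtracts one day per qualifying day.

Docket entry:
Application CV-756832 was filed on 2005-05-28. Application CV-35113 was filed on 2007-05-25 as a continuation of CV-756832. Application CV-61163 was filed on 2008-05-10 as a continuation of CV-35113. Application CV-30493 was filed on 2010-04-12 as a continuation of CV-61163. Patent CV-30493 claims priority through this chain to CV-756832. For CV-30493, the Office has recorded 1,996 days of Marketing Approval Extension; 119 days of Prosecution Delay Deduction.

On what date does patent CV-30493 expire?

Earliest priority filing: 28 May 2005.
Base term: 28 May 2005 + 25 years → 28 May 2030.
Marketing Approval Extension: +1996 days → 14 November 2035.
Prosecution Delay Deduction: −119 days → 18 July 2035.

July 18, 2035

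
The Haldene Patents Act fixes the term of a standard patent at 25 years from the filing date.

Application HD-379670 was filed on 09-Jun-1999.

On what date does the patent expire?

Filing date + 25 years → 9 June 2024.

June 9, 2024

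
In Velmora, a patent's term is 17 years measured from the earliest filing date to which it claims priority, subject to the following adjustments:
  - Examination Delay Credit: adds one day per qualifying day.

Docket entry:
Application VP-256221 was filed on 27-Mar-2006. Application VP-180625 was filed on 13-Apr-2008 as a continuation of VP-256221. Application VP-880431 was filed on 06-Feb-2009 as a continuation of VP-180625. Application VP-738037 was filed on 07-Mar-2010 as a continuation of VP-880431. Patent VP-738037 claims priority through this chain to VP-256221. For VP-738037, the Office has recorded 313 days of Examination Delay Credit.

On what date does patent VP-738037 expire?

February 3, 2024

Earliest priority filing: 27 March 2006.
Base term: 27 March 2006 + 17 years → 27 March 2023.
Examination Delay Credit: +313 days → 3 February 2024.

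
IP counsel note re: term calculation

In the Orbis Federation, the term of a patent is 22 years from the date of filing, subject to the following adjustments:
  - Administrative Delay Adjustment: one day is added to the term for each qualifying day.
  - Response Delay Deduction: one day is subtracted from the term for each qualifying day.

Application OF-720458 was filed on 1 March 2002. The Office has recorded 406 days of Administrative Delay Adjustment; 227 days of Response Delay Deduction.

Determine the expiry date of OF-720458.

Base term: filing date + 22 years → 1 March 2024.
Administrative Delay Adjustment: +406 days → 11 April 2025.
Response Delay Deduction: −227 days → 27 August 2024.

2024-08-27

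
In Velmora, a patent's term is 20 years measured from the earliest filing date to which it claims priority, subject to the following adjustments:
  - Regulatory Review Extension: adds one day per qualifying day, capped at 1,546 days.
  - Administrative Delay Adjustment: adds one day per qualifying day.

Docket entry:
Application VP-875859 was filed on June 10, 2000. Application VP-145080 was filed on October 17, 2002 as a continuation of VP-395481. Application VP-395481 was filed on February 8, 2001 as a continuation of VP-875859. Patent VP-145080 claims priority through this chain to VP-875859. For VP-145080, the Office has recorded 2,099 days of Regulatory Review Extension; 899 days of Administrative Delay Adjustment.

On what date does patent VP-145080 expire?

2027-02-19

Earliest priority filing: 10 June 2000.
Base term: 10 June 2000 + 20 years → 10 June 2020.
Regulatory Review Extension: 2099 days claimed exceeds the 1546-day cap, so +1546 days → 3 September 2024.
Administrative Delay Adjustment: +899 days → 19 February 2027.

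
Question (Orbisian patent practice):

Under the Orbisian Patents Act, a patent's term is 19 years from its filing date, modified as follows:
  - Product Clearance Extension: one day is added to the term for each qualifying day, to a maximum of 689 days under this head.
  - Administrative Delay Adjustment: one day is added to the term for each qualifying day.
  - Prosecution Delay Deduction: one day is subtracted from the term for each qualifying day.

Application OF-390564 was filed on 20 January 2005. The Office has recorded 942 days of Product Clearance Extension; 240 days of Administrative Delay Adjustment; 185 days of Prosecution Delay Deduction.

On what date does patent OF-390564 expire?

2026-02-02

Base term: filing date + 19 years → 20 January 2024.
Product Clearance Extension: 942 days claimed exceeds the 689-day cap, so +689 days → 9 December 2025.
Administrative Delay Adjustment: +240 days → 6 August 2026.
Prosecution Delay Deduction: −185 days → 2 February 2026.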